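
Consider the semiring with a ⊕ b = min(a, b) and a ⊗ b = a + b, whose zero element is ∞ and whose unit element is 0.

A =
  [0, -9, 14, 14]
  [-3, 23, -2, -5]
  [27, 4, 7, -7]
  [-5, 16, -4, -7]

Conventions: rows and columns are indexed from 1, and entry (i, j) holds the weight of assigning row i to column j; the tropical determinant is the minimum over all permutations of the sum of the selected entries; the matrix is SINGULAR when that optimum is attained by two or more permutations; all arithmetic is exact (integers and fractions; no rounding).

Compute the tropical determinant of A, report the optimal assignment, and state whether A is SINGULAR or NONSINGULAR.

σ = (1, 2, 3, 4): 0 + 23 + 7 + (-7) = 23
σ = (1, 2, 4, 3): 0 + 23 + (-7) + (-4) = 12
σ = (1, 3, 2, 4): 0 + (-2) + 4 + (-7) = -5
σ = (1, 3, 4, 2): 0 + (-2) + (-7) + 16 = 7
σ = (1, 4, 2, 3): 0 + (-5) + 4 + (-4) = -5
σ = (1, 4, 3, 2): 0 + (-5) + 7 + 16 = 18
σ = (2, 1, 3, 4): (-9) + (-3) + 7 + (-7) = -12
σ = (2, 1, 4, 3): (-9) + (-3) + (-7) + (-4) = -23
σ = (2, 3, 1, 4): (-9) + (-2) + 27 + (-7) = 9
σ = (2, 3, 4, 1): (-9) + (-2) + (-7) + (-5) = -23
σ = (2, 4, 1, 3): (-9) + (-5) + 27 + (-4) = 9
σ = (2, 4, 3, 1): (-9) + (-5) + 7 + (-5) = -12
σ = (3, 1, 2, 4): 14 + (-3) + 4 + (-7) = 8
σ = (3, 1, 4, 2): 14 + (-3) + (-7) + 16 = 20
σ = (3, 2, 1, 4): 14 + 23 + 27 + (-7) = 57
σ = (3, 2, 4, 1): 14 + 23 + (-7) + (-5) = 25
σ = (3, 4, 1, 2): 14 + (-5) + 27 + 16 = 52
σ = (3, 4, 2, 1): 14 + (-5) + 4 + (-5) = 8
σ = (4, 1, 2, 3): 14 + (-3) + 4 + (-4) = 11
σ = (4, 1, 3, 2): 14 + (-3) + 7 + 16 = 34
σ = (4, 2, 1, 3): 14 + 23 + 27 + (-4) = 60
σ = (4, 2, 3, 1): 14 + 23 + 7 + (-5) = 39
σ = (4, 3, 1, 2): 14 + (-2) + 27 + 16 = 55
σ = (4, 3, 2, 1): 14 + (-2) + 4 + (-5) = 11
Optimal value attained by: σ = (2, 1, 4, 3).
Answer: det⊕(A) = -23; verdict: SINGULAR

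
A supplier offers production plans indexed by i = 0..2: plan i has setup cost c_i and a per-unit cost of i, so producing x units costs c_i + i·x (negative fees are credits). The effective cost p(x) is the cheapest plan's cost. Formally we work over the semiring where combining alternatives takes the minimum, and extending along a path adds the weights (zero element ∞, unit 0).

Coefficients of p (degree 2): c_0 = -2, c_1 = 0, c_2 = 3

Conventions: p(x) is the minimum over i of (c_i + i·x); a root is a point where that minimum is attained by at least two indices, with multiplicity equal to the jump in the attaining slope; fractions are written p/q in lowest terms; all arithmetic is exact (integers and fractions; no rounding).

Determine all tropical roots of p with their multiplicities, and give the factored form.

hull edge (i=0, c=-2) to (i=1, c=0): slope 2, span 1
hull edge (i=1, c=0) to (i=2, c=3): slope 3, span 1
Factored form: p(x) = 3 ⊗ (x ⊕ (-3)) ⊗ (x ⊕ (-2))
Answer: roots = -3 (mult 1), -2 (mult 1)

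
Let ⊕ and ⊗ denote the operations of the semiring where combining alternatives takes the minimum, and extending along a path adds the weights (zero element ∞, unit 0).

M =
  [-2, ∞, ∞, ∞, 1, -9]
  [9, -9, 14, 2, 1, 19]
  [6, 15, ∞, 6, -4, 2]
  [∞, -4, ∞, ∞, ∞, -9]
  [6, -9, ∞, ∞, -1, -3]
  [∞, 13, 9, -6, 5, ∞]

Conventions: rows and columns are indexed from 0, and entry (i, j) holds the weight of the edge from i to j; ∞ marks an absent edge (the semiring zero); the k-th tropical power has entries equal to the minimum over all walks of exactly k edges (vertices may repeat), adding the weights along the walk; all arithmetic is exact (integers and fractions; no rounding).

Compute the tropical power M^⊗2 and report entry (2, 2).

M^⊗2:
  [-4, -8, 0, -15, -4, -11]
  [0, -18, 5, -7, -8, -7]
  [2, -13, 11, -4, -5, -7]
  [5, -13, 0, -15, -4, 15]
  [0, -18, 5, -9, -8, -4]
  [11, -10, 27, 15, 4, -15]
Key observation: the optimum is the walk 2->5->2, with weight 2 + 9 = 11.
Optimal value attained by: walk 2->5->2.
Answer: (M^⊗2)[2][2] = 11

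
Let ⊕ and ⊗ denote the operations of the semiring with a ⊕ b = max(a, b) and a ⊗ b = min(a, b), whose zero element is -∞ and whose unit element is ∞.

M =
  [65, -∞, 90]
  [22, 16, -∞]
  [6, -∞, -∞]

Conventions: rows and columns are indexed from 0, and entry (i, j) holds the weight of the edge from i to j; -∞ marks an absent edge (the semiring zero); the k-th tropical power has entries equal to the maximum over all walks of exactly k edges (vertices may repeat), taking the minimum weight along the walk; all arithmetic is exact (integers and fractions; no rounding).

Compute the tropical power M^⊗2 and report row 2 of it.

M^⊗2:
  [65, -∞, 65]
  [22, 16, 22]
  [6, -∞, 6]
Answer: row 2 of M^⊗2 = [6, -∞, 6]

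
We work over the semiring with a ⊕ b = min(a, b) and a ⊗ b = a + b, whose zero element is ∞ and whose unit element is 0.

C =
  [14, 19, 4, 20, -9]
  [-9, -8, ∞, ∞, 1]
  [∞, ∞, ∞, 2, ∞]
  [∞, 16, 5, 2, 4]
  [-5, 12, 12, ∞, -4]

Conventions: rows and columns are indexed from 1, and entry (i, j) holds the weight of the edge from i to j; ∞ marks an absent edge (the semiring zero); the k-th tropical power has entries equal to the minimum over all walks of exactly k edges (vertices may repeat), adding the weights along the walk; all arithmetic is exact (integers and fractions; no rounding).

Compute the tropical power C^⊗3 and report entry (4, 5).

C^⊗2:
  [-14, 3, 3, 6, -13]
  [-17, -16, -5, 11, -18]
  [∞, 18, 7, 4, 6]
  [-1, 8, 7, 4, 0]
  [-9, 4, -1, 14, -14]
C^⊗3:
  [-18, -5, -10, 5, -23]
  [-25, -24, -13, -3, -26]
  [1, 10, 9, 6, 2]
  [-5, 0, 3, 6, -10]
  [-19, -4, -5, 1, -18]
Key observation: the optimum is the walk 4->5->1->5, with weight 4 + (-5) + (-9) = -10.
Optimal value attained by: walk 4->5->1->5.
Answer: (C^⊗3)[4][5] = -10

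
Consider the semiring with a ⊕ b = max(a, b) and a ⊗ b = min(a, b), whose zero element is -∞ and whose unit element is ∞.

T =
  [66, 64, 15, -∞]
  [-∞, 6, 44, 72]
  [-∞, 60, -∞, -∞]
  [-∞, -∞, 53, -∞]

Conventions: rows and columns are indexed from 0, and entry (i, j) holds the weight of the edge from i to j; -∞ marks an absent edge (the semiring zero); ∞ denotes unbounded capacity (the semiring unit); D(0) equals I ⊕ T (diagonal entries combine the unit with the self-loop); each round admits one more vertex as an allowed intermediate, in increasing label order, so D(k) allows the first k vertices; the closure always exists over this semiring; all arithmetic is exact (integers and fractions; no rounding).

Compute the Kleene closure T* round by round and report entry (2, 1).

D(0):
  [∞, 64, 15, -∞]
  [-∞, ∞, 44, 72]
  [-∞, 60, ∞, -∞]
  [-∞, -∞, 53, ∞]
D(1):
  [∞, 64, 15, -∞]
  [-∞, ∞, 44, 72]
  [-∞, 60, ∞, -∞]
  [-∞, -∞, 53, ∞]
D(2):
  [∞, 64, 44, 64]
  [-∞, ∞, 44, 72]
  [-∞, 60, ∞, 60]
  [-∞, -∞, 53, ∞]
D(3):
  [∞, 64, 44, 64]
  [-∞, ∞, 44, 72]
  [-∞, 60, ∞, 60]
  [-∞, 53, 53, ∞]
D(4):
  [∞, 64, 53, 64]
  [-∞, ∞, 53, 72]
  [-∞, 60, ∞, 60]
  [-∞, 53, 53, ∞]
Answer: T*[2][1] = 60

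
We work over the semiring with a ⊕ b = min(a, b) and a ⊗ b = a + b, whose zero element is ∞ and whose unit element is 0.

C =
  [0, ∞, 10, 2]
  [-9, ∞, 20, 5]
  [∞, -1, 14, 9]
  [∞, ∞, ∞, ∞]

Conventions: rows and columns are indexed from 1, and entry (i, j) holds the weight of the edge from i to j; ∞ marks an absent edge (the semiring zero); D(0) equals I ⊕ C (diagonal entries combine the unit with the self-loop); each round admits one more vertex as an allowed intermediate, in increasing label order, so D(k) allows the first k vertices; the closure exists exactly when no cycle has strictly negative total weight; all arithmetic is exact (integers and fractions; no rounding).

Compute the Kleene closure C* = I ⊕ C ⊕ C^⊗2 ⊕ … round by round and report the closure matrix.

D(0):
  [0, ∞, 10, 2]
  [-9, 0, 20, 5]
  [∞, -1, 0, 9]
  [∞, ∞, ∞, 0]
D(1):
  [0, ∞, 10, 2]
  [-9, 0, 1, -7]
  [∞, -1, 0, 9]
  [∞, ∞, ∞, 0]
D(2):
  [0, ∞, 10, 2]
  [-9, 0, 1, -7]
  [-10, -1, 0, -8]
  [∞, ∞, ∞, 0]
D(3):
  [0, 9, 10, 2]
  [-9, 0, 1, -7]
  [-10, -1, 0, -8]
  [∞, ∞, ∞, 0]
D(4):
  [0, 9, 10, 2]
  [-9, 0, 1, -7]
  [-10, -1, 0, -8]
  [∞, ∞, ∞, 0]
Answer: C* = [[0, 9, 10, 2], [-9, 0, 1, -7], [-10, -1, 0, -8], [∞, ∞, ∞, 0]]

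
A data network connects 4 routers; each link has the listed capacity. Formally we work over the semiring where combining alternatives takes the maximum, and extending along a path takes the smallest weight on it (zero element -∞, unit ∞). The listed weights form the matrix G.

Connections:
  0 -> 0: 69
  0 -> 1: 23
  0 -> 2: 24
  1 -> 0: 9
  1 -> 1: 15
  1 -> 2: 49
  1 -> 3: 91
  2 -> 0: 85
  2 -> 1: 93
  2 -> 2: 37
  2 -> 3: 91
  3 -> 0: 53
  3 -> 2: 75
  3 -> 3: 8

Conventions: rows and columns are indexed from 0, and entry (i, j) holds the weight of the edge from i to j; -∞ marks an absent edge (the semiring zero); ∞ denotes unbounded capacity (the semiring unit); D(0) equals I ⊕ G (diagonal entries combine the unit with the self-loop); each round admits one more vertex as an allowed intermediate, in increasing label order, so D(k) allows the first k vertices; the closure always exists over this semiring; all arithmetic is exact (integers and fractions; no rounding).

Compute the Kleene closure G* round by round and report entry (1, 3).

D(0):
  [∞, 23, 24, -∞]
  [9, ∞, 49, 91]
  [85, 93, ∞, 91]
  [53, -∞, 75, ∞]
D(1):
  [∞, 23, 24, -∞]
  [9, ∞, 49, 91]
  [85, 93, ∞, 91]
  [53, 23, 75, ∞]
D(2):
  [∞, 23, 24, 23]
  [9, ∞, 49, 91]
  [85, 93, ∞, 91]
  [53, 23, 75, ∞]
D(3):
  [∞, 24, 24, 24]
  [49, ∞, 49, 91]
  [85, 93, ∞, 91]
  [75, 75, 75, ∞]
D(4):
  [∞, 24, 24, 24]
  [75, ∞, 75, 91]
  [85, 93, ∞, 91]
  [75, 75, 75, ∞]
Answer: G*[1][3] = 91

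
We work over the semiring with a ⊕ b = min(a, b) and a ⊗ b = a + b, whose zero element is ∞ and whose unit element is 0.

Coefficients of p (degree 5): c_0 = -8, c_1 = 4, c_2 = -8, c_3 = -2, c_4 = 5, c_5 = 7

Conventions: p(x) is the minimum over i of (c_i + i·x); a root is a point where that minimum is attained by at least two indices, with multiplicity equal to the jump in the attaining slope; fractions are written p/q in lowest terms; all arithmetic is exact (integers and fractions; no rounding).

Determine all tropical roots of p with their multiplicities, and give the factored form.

hull edge (i=0, c=-8) to (i=2, c=-8): slope 0, span 2
hull edge (i=2, c=-8) to (i=5, c=7): slope 5, span 3
Factored form: p(x) = 7 ⊗ (x ⊕ (-5)) ⊗ (x ⊕ (-5)) ⊗ (x ⊕ (-5)) ⊗ (x ⊕ 0) ⊗ (x ⊕ 0)
Answer: roots = -5 (mult 3), 0 (mult 2)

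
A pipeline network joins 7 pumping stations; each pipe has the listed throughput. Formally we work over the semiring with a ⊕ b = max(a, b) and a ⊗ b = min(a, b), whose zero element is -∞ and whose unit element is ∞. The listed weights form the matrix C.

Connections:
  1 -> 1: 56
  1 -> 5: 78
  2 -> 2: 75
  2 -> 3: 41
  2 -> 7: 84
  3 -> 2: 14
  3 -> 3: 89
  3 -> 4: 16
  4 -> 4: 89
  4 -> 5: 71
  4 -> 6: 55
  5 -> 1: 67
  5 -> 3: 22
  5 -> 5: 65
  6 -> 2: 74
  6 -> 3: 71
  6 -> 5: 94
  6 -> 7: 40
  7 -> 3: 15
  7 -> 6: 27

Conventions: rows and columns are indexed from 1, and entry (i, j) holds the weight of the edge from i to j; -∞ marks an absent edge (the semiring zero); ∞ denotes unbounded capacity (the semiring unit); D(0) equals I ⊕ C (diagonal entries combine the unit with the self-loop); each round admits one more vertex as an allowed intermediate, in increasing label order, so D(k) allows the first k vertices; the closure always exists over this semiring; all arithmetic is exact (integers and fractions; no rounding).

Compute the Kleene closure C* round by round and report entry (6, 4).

D(0):
  [∞, -∞, -∞, -∞, 78, -∞, -∞]
  [-∞, ∞, 41, -∞, -∞, -∞, 84]
  [-∞, 14, ∞, 16, -∞, -∞, -∞]
  [-∞, -∞, -∞, ∞, 71, 55, -∞]
  [67, -∞, 22, -∞, ∞, -∞, -∞]
  [-∞, 74, 71, -∞, 94, ∞, 40]
  [-∞, -∞, 15, -∞, -∞, 27, ∞]
D(1):
  [∞, -∞, -∞, -∞, 78, -∞, -∞]
  [-∞, ∞, 41, -∞, -∞, -∞, 84]
  [-∞, 14, ∞, 16, -∞, -∞, -∞]
  [-∞, -∞, -∞, ∞, 71, 55, -∞]
  [67, -∞, 22, -∞, ∞, -∞, -∞]
  [-∞, 74, 71, -∞, 94, ∞, 40]
  [-∞, -∞, 15, -∞, -∞, 27, ∞]
D(2):
  [∞, -∞, -∞, -∞, 78, -∞, -∞]
  [-∞, ∞, 41, -∞, -∞, -∞, 84]
  [-∞, 14, ∞, 16, -∞, -∞, 14]
  [-∞, -∞, -∞, ∞, 71, 55, -∞]
  [67, -∞, 22, -∞, ∞, -∞, -∞]
  [-∞, 74, 71, -∞, 94, ∞, 74]
  [-∞, -∞, 15, -∞, -∞, 27, ∞]
D(3):
  [∞, -∞, -∞, -∞, 78, -∞, -∞]
  [-∞, ∞, 41, 16, -∞, -∞, 84]
  [-∞, 14, ∞, 16, -∞, -∞, 14]
  [-∞, -∞, -∞, ∞, 71, 55, -∞]
  [67, 14, 22, 16, ∞, -∞, 14]
  [-∞, 74, 71, 16, 94, ∞, 74]
  [-∞, 14, 15, 15, -∞, 27, ∞]
D(4):
  [∞, -∞, -∞, -∞, 78, -∞, -∞]
  [-∞, ∞, 41, 16, 16, 16, 84]
  [-∞, 14, ∞, 16, 16, 16, 14]
  [-∞, -∞, -∞, ∞, 71, 55, -∞]
  [67, 14, 22, 16, ∞, 16, 14]
  [-∞, 74, 71, 16, 94, ∞, 74]
  [-∞, 14, 15, 15, 15, 27, ∞]
D(5):
  [∞, 14, 22, 16, 78, 16, 14]
  [16, ∞, 41, 16, 16, 16, 84]
  [16, 14, ∞, 16, 16, 16, 14]
  [67, 14, 22, ∞, 71, 55, 14]
  [67, 14, 22, 16, ∞, 16, 14]
  [67, 74, 71, 16, 94, ∞, 74]
  [15, 14, 15, 15, 15, 27, ∞]
D(6):
  [∞, 16, 22, 16, 78, 16, 16]
  [16, ∞, 41, 16, 16, 16, 84]
  [16, 16, ∞, 16, 16, 16, 16]
  [67, 55, 55, ∞, 71, 55, 55]
  [67, 16, 22, 16, ∞, 16, 16]
  [67, 74, 71, 16, 94, ∞, 74]
  [27, 27, 27, 16, 27, 27, ∞]
D(7):
  [∞, 16, 22, 16, 78, 16, 16]
  [27, ∞, 41, 16, 27, 27, 84]
  [16, 16, ∞, 16, 16, 16, 16]
  [67, 55, 55, ∞, 71, 55, 55]
  [67, 16, 22, 16, ∞, 16, 16]
  [67, 74, 71, 16, 94, ∞, 74]
  [27, 27, 27, 16, 27, 27, ∞]
Answer: C*[6][4] = 16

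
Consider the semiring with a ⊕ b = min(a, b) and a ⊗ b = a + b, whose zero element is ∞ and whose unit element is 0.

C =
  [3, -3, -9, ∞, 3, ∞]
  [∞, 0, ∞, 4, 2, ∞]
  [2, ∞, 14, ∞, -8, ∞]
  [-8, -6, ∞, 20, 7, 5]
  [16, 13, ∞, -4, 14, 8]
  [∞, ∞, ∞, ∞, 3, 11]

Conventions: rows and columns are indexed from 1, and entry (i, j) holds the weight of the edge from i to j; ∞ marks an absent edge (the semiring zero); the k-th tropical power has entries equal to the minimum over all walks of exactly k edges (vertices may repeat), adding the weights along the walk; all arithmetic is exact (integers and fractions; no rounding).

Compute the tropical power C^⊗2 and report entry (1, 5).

C^⊗2:
  [-7, -3, -6, -1, -17, 11]
  [-4, -2, ∞, -2, 2, 9]
  [5, -1, -7, -12, 5, 0]
  [-5, -11, -17, -2, -5, 15]
  [-12, -10, 7, 10, 3, 1]
  [19, 16, ∞, -1, 14, 11]
Key observation: the optimum is the walk 1->3->5, with weight (-9) + (-8) = -17.
Optimal value attained by: walk 1->3->5.
Answer: (C^⊗2)[1][5] = -17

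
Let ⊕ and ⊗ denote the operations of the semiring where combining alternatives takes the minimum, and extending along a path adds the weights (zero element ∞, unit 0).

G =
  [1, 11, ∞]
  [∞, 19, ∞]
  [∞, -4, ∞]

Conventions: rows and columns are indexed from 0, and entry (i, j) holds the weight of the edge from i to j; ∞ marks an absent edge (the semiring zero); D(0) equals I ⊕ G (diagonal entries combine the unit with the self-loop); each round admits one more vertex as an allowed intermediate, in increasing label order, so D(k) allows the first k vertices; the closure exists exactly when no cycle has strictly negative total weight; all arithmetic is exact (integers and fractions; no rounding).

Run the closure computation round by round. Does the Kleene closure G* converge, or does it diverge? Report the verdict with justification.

D(0):
  [0, 11, ∞]
  [∞, 0, ∞]
  [∞, -4, 0]
D(1):
  [0, 11, ∞]
  [∞, 0, ∞]
  [∞, -4, 0]
D(2):
  [0, 11, ∞]
  [∞, 0, ∞]
  [∞, -4, 0]
D(3):
  [0, 11, ∞]
  [∞, 0, ∞]
  [∞, -4, 0]
Key observation: every diagonal entry stays at the unit through all rounds, so no improving cycle exists.
Answer: CONVERGES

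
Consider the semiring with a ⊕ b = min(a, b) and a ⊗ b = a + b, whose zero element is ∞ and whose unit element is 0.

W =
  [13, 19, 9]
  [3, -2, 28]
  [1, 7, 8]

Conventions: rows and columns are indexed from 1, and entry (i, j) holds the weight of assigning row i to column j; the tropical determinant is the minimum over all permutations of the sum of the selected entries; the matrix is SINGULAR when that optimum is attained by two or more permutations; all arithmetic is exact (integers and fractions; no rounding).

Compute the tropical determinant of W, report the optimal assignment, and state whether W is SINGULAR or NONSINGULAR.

σ = (1, 2, 3): 13 + (-2) + 8 = 19
σ = (1, 3, 2): 13 + 28 + 7 = 48
σ = (2, 1, 3): 19 + 3 + 8 = 30
σ = (2, 3, 1): 19 + 28 + 1 = 48
σ = (3, 1, 2): 9 + 3 + 7 = 19
σ = (3, 2, 1): 9 + (-2) + 1 = 8
Optimal value attained by: σ = (3, 2, 1).
Answer: det⊕(W) = 8; verdict: NONSINGULAR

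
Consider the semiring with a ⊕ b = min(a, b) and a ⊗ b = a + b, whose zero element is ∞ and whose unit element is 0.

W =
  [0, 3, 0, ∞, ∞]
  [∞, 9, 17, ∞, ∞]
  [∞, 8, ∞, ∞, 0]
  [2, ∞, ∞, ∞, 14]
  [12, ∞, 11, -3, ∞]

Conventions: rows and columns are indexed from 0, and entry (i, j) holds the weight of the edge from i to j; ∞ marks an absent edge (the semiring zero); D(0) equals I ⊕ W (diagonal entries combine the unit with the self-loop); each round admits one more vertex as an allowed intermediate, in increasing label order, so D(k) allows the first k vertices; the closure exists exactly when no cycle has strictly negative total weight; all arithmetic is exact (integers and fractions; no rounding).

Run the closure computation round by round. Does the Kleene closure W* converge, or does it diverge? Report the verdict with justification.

D(0):
  [0, 3, 0, ∞, ∞]
  [∞, 0, 17, ∞, ∞]
  [∞, 8, 0, ∞, 0]
  [2, ∞, ∞, 0, 14]
  [12, ∞, 11, -3, 0]
D(1):
  [0, 3, 0, ∞, ∞]
  [∞, 0, 17, ∞, ∞]
  [∞, 8, 0, ∞, 0]
  [2, 5, 2, 0, 14]
  [12, 15, 11, -3, 0]
D(2):
  [0, 3, 0, ∞, ∞]
  [∞, 0, 17, ∞, ∞]
  [∞, 8, 0, ∞, 0]
  [2, 5, 2, 0, 14]
  [12, 15, 11, -3, 0]
D(3):
  [0, 3, 0, ∞, 0]
  [∞, 0, 17, ∞, 17]
  [∞, 8, 0, ∞, 0]
  [2, 5, 2, 0, 2]
  [12, 15, 11, -3, 0]
Detection: at round 4, diagonal entry (4, 4) turns strictly negative.
Key observation: the cycle 4->3->0->2->4 has total weight (-3) + 2 + 0 + 0, which is strictly negative.
Answer: DIVERGES — negative cycle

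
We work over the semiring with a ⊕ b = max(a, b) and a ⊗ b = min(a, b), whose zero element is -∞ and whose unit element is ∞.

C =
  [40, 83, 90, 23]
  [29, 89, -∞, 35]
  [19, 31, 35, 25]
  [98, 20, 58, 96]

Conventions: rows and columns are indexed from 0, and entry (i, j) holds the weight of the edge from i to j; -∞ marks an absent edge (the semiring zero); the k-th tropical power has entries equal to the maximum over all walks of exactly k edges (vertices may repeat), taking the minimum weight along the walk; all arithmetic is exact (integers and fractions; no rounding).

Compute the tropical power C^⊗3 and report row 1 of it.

C^⊗2:
  [40, 83, 40, 35]
  [35, 89, 35, 35]
  [29, 31, 35, 31]
  [96, 83, 90, 96]
C^⊗3:
  [40, 83, 40, 35]
  [35, 89, 35, 35]
  [31, 31, 35, 31]
  [96, 83, 90, 96]
Answer: row 1 of C^⊗3 = [35, 89, 35, 35]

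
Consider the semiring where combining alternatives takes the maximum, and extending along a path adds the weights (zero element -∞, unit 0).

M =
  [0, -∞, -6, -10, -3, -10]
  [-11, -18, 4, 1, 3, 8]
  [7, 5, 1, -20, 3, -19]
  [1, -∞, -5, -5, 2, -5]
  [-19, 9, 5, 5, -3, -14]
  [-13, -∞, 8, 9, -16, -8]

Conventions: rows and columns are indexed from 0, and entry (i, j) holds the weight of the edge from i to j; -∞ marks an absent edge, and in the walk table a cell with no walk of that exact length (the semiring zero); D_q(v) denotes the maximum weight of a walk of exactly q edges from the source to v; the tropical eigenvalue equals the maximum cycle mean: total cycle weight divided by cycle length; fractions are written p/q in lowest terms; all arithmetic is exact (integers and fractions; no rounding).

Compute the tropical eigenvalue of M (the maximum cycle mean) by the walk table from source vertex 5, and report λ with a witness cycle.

q=0: [-∞, -∞, -∞, -∞, -∞, 0]
q=1: [-13, -∞, 8, 9, -16, -8]
q=2: [15, 13, 9, 4, 11, 4]
q=3: [16, 20, 17, 16, 16, 21]
q=4: [24, 25, 29, 30, 23, 28]
q=5: [36, 34, 36, 37, 32, 33]
q=6: [43, 41, 41, 42, 39, 42]
Optimal cycle mean attained by: cycle 1->5->2->1, total 8 + 8 + 5, length 3.
Answer: λ = 7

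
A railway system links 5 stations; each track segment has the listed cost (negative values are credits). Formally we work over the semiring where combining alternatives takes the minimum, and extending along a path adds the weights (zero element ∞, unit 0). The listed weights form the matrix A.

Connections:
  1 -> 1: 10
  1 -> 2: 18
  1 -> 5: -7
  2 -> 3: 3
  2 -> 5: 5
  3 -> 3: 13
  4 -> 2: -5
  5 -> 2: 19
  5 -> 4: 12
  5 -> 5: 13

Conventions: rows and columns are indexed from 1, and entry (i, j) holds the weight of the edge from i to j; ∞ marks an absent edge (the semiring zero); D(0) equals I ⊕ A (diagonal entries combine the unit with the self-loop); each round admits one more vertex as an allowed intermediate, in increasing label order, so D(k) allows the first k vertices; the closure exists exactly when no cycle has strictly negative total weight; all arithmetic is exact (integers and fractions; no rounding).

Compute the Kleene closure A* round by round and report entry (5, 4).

D(0):
  [0, 18, ∞, ∞, -7]
  [∞, 0, 3, ∞, 5]
  [∞, ∞, 0, ∞, ∞]
  [∞, -5, ∞, 0, ∞]
  [∞, 19, ∞, 12, 0]
D(1):
  [0, 18, ∞, ∞, -7]
  [∞, 0, 3, ∞, 5]
  [∞, ∞, 0, ∞, ∞]
  [∞, -5, ∞, 0, ∞]
  [∞, 19, ∞, 12, 0]
D(2):
  [0, 18, 21, ∞, -7]
  [∞, 0, 3, ∞, 5]
  [∞, ∞, 0, ∞, ∞]
  [∞, -5, -2, 0, 0]
  [∞, 19, 22, 12, 0]
D(3):
  [0, 18, 21, ∞, -7]
  [∞, 0, 3, ∞, 5]
  [∞, ∞, 0, ∞, ∞]
  [∞, -5, -2, 0, 0]
  [∞, 19, 22, 12, 0]
D(4):
  [0, 18, 21, ∞, -7]
  [∞, 0, 3, ∞, 5]
  [∞, ∞, 0, ∞, ∞]
  [∞, -5, -2, 0, 0]
  [∞, 7, 10, 12, 0]
D(5):
  [0, 0, 3, 5, -7]
  [∞, 0, 3, 17, 5]
  [∞, ∞, 0, ∞, ∞]
  [∞, -5, -2, 0, 0]
  [∞, 7, 10, 12, 0]
Answer: A*[5][4] = 12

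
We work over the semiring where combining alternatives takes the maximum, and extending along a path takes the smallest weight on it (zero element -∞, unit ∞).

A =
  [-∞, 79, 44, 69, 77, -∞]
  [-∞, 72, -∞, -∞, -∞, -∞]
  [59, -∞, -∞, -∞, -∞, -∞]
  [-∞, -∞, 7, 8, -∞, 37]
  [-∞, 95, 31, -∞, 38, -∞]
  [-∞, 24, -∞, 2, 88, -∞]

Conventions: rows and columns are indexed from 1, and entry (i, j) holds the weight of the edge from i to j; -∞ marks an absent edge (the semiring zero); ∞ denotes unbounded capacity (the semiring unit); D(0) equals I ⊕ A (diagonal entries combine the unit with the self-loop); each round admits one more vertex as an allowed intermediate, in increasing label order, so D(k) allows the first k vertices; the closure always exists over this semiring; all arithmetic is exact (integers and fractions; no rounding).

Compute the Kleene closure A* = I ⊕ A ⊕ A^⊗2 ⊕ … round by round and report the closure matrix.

D(0):
  [∞, 79, 44, 69, 77, -∞]
  [-∞, ∞, -∞, -∞, -∞, -∞]
  [59, -∞, ∞, -∞, -∞, -∞]
  [-∞, -∞, 7, ∞, -∞, 37]
  [-∞, 95, 31, -∞, ∞, -∞]
  [-∞, 24, -∞, 2, 88, ∞]
D(1):
  [∞, 79, 44, 69, 77, -∞]
  [-∞, ∞, -∞, -∞, -∞, -∞]
  [59, 59, ∞, 59, 59, -∞]
  [-∞, -∞, 7, ∞, -∞, 37]
  [-∞, 95, 31, -∞, ∞, -∞]
  [-∞, 24, -∞, 2, 88, ∞]
D(2):
  [∞, 79, 44, 69, 77, -∞]
  [-∞, ∞, -∞, -∞, -∞, -∞]
  [59, 59, ∞, 59, 59, -∞]
  [-∞, -∞, 7, ∞, -∞, 37]
  [-∞, 95, 31, -∞, ∞, -∞]
  [-∞, 24, -∞, 2, 88, ∞]
D(3):
  [∞, 79, 44, 69, 77, -∞]
  [-∞, ∞, -∞, -∞, -∞, -∞]
  [59, 59, ∞, 59, 59, -∞]
  [7, 7, 7, ∞, 7, 37]
  [31, 95, 31, 31, ∞, -∞]
  [-∞, 24, -∞, 2, 88, ∞]
D(4):
  [∞, 79, 44, 69, 77, 37]
  [-∞, ∞, -∞, -∞, -∞, -∞]
  [59, 59, ∞, 59, 59, 37]
  [7, 7, 7, ∞, 7, 37]
  [31, 95, 31, 31, ∞, 31]
  [2, 24, 2, 2, 88, ∞]
D(5):
  [∞, 79, 44, 69, 77, 37]
  [-∞, ∞, -∞, -∞, -∞, -∞]
  [59, 59, ∞, 59, 59, 37]
  [7, 7, 7, ∞, 7, 37]
  [31, 95, 31, 31, ∞, 31]
  [31, 88, 31, 31, 88, ∞]
D(6):
  [∞, 79, 44, 69, 77, 37]
  [-∞, ∞, -∞, -∞, -∞, -∞]
  [59, 59, ∞, 59, 59, 37]
  [31, 37, 31, ∞, 37, 37]
  [31, 95, 31, 31, ∞, 31]
  [31, 88, 31, 31, 88, ∞]
Answer: A* = [[∞, 79, 44, 69, 77, 37], [-∞, ∞, -∞, -∞, -∞, -∞], [59, 59, ∞, 59, 59, 37], [31, 37, 31, ∞, 37, 37], [31, 95, 31, 31, ∞, 31], [31, 88, 31, 31, 88, ∞]]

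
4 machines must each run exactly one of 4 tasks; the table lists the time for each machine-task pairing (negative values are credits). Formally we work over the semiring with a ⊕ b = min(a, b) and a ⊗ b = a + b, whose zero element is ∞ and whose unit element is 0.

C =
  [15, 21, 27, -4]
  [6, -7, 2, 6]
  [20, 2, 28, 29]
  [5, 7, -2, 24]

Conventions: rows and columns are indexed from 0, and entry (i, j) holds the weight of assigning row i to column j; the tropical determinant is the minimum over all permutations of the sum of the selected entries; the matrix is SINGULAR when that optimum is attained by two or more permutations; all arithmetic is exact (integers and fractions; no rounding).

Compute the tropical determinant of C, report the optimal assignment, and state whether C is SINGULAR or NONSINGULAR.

σ = (0, 1, 2, 3): 15 + (-7) + 28 + 24 = 60
σ = (0, 1, 3, 2): 15 + (-7) + 29 + (-2) = 35
σ = (0, 2, 1, 3): 15 + 2 + 2 + 24 = 43
σ = (0, 2, 3, 1): 15 + 2 + 29 + 7 = 53
σ = (0, 3, 1, 2): 15 + 6 + 2 + (-2) = 21
σ = (0, 3, 2, 1): 15 + 6 + 28 + 7 = 56
σ = (1, 0, 2, 3): 21 + 6 + 28 + 24 = 79
σ = (1, 0, 3, 2): 21 + 6 + 29 + (-2) = 54
σ = (1, 2, 0, 3): 21 + 2 + 20 + 24 = 67
σ = (1, 2, 3, 0): 21 + 2 + 29 + 5 = 57
σ = (1, 3, 0, 2): 21 + 6 + 20 + (-2) = 45
σ = (1, 3, 2, 0): 21 + 6 + 28 + 5 = 60
σ = (2, 0, 1, 3): 27 + 6 + 2 + 24 = 59
σ = (2, 0, 3, 1): 27 + 6 + 29 + 7 = 69
σ = (2, 1, 0, 3): 27 + (-7) + 20 + 24 = 64
σ = (2, 1, 3, 0): 27 + (-7) + 29 + 5 = 54
σ = (2, 3, 0, 1): 27 + 6 + 20 + 7 = 60
σ = (2, 3, 1, 0): 27 + 6 + 2 + 5 = 40
σ = (3, 0, 1, 2): (-4) + 6 + 2 + (-2) = 2
σ = (3, 0, 2, 1): (-4) + 6 + 28 + 7 = 37
σ = (3, 1, 0, 2): (-4) + (-7) + 20 + (-2) = 7
σ = (3, 1, 2, 0): (-4) + (-7) + 28 + 5 = 22
σ = (3, 2, 0, 1): (-4) + 2 + 20 + 7 = 25
σ = (3, 2, 1, 0): (-4) + 2 + 2 + 5 = 5
Optimal value attained by: σ = (3, 0, 1, 2).
Answer: det⊕(C) = 2; verdict: NONSINGULAR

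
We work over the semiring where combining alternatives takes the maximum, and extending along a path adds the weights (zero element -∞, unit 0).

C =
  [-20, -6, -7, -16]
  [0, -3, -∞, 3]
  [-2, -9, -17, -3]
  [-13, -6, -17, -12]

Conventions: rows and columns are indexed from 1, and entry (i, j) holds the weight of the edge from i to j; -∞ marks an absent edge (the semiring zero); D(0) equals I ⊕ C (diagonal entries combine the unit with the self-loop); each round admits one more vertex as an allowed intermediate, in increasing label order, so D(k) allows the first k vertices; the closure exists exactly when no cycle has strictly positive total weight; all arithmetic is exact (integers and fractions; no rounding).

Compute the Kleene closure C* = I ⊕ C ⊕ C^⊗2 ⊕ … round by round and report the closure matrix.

D(0):
  [0, -6, -7, -16]
  [0, 0, -∞, 3]
  [-2, -9, 0, -3]
  [-13, -6, -17, 0]
D(1):
  [0, -6, -7, -16]
  [0, 0, -7, 3]
  [-2, -8, 0, -3]
  [-13, -6, -17, 0]
D(2):
  [0, -6, -7, -3]
  [0, 0, -7, 3]
  [-2, -8, 0, -3]
  [-6, -6, -13, 0]
D(3):
  [0, -6, -7, -3]
  [0, 0, -7, 3]
  [-2, -8, 0, -3]
  [-6, -6, -13, 0]
D(4):
  [0, -6, -7, -3]
  [0, 0, -7, 3]
  [-2, -8, 0, -3]
  [-6, -6, -13, 0]
Answer: C* = [[0, -6, -7, -3], [0, 0, -7, 3], [-2, -8, 0, -3], [-6, -6, -13, 0]]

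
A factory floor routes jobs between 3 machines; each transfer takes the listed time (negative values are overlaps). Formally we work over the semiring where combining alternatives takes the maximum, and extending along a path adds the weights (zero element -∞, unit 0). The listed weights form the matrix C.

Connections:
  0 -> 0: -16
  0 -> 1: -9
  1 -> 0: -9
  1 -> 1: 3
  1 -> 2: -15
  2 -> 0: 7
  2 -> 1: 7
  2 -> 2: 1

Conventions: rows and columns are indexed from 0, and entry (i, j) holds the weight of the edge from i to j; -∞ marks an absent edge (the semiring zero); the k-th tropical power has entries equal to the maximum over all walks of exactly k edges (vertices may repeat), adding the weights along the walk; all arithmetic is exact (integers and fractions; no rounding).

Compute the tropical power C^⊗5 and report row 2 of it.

C^⊗2:
  [-18, -6, -24]
  [-6, 6, -12]
  [8, 10, 2]
C^⊗3:
  [-15, -3, -21]
  [-3, 9, -9]
  [9, 13, 3]
C^⊗4:
  [-12, 0, -18]
  [0, 12, -6]
  [10, 16, 4]
C^⊗5:
  [-9, 3, -15]
  [3, 15, -3]
  [11, 19, 5]
Answer: row 2 of C^⊗5 = [11, 19, 5]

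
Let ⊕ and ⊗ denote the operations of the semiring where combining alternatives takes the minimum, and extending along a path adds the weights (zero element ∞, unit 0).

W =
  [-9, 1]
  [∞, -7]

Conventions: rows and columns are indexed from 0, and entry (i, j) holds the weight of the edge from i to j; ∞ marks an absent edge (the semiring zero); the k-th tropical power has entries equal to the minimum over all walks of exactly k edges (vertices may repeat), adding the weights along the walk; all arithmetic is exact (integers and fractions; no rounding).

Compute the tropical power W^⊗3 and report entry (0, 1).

W^⊗2:
  [-18, -8]
  [∞, -14]
W^⊗3:
  [-27, -17]
  [∞, -21]
Key observation: the optimum is the walk 0->0->0->1, with weight (-9) + (-9) + 1 = -17.
Optimal value attained by: walk 0->0->0->1.
Answer: (W^⊗3)[0][1] = -17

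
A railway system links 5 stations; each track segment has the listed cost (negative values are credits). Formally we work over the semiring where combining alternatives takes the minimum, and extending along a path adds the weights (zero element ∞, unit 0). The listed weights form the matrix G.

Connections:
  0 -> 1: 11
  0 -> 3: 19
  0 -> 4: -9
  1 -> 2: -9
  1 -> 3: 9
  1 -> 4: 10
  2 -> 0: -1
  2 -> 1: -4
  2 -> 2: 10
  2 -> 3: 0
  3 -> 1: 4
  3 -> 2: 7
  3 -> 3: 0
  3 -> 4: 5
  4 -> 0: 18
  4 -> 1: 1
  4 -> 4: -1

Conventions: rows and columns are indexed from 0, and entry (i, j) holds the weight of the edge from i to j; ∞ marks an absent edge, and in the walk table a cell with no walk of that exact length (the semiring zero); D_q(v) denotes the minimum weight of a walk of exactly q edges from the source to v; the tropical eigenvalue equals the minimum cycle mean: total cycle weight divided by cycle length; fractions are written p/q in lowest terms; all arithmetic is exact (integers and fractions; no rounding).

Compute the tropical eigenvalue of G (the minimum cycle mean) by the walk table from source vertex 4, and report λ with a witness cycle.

q=0: [∞, ∞, ∞, ∞, 0]
q=1: [18, 1, ∞, ∞, -1]
q=2: [17, 0, -8, 10, -2]
q=3: [-9, -12, -9, -8, -3]
q=4: [-10, -13, -21, -9, -18]
q=5: [-22, -25, -22, -21, -19]
Optimal cycle mean attained by: cycle 1->2->1, total (-9) + (-4), length 2.
Answer: λ = -13/2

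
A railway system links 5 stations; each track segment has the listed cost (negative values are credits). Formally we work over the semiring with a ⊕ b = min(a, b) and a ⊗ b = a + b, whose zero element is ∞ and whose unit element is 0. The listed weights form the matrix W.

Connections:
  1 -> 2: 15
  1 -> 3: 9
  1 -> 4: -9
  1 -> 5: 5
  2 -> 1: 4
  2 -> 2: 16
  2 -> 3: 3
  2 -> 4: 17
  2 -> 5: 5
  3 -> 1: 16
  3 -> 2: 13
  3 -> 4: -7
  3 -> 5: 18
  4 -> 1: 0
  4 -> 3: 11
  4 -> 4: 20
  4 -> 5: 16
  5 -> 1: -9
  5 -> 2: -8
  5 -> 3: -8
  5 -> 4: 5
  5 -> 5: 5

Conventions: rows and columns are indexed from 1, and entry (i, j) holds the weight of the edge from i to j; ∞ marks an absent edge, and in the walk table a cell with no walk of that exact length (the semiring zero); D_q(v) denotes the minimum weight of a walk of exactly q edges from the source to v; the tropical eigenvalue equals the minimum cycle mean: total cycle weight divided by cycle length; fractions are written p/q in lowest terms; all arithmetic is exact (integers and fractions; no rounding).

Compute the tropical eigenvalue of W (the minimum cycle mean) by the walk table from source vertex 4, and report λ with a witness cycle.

q=0: [∞, ∞, ∞, 0, ∞]
q=1: [0, ∞, 11, 20, 16]
q=2: [7, 8, 8, -9, 5]
q=3: [-9, -3, -3, -2, 7]
q=4: [-2, -1, -1, -18, -4]
q=5: [-18, -12, -12, -11, -2]
Optimal cycle mean attained by: cycle 1->4->1, total (-9) + 0, length 2.
Answer: λ = -9/2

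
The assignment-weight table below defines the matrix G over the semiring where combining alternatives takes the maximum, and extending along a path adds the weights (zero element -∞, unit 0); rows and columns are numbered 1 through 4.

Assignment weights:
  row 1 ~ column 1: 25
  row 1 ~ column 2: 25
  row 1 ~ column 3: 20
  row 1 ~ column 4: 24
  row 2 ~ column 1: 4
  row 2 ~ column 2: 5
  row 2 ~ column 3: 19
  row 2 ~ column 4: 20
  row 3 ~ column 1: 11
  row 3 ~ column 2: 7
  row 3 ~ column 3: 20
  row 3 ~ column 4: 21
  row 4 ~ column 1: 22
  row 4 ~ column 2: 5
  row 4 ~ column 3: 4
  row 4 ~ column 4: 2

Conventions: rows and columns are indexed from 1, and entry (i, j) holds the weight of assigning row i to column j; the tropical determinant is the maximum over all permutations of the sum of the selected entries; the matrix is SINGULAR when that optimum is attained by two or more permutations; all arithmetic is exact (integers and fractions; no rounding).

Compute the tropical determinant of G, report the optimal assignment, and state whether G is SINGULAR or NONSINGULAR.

σ = (1, 2, 3, 4): 25 + 5 + 20 + 2 = 52
σ = (1, 2, 4, 3): 25 + 5 + 21 + 4 = 55
σ = (1, 3, 2, 4): 25 + 19 + 7 + 2 = 53
σ = (1, 3, 4, 2): 25 + 19 + 21 + 5 = 70
σ = (1, 4, 2, 3): 25 + 20 + 7 + 4 = 56
σ = (1, 4, 3, 2): 25 + 20 + 20 + 5 = 70
σ = (2, 1, 3, 4): 25 + 4 + 20 + 2 = 51
σ = (2, 1, 4, 3): 25 + 4 + 21 + 4 = 54
σ = (2, 3, 1, 4): 25 + 19 + 11 + 2 = 57
σ = (2, 3, 4, 1): 25 + 19 + 21 + 22 = 87
σ = (2, 4, 1, 3): 25 + 20 + 11 + 4 = 60
σ = (2, 4, 3, 1): 25 + 20 + 20 + 22 = 87
σ = (3, 1, 2, 4): 20 + 4 + 7 + 2 = 33
σ = (3, 1, 4, 2): 20 + 4 + 21 + 5 = 50
σ = (3, 2, 1, 4): 20 + 5 + 11 + 2 = 38
σ = (3, 2, 4, 1): 20 + 5 + 21 + 22 = 68
σ = (3, 4, 1, 2): 20 + 20 + 11 + 5 = 56
σ = (3, 4, 2, 1): 20 + 20 + 7 + 22 = 69
σ = (4, 1, 2, 3): 24 + 4 + 7 + 4 = 39
σ = (4, 1, 3, 2): 24 + 4 + 20 + 5 = 53
σ = (4, 2, 1, 3): 24 + 5 + 11 + 4 = 44
σ = (4, 2, 3, 1): 24 + 5 + 20 + 22 = 71
σ = (4, 3, 1, 2): 24 + 19 + 11 + 5 = 59
σ = (4, 3, 2, 1): 24 + 19 + 7 + 22 = 72
Optimal value attained by: σ = (2, 3, 4, 1).
Answer: det⊕(G) = 87; verdict: SINGULAR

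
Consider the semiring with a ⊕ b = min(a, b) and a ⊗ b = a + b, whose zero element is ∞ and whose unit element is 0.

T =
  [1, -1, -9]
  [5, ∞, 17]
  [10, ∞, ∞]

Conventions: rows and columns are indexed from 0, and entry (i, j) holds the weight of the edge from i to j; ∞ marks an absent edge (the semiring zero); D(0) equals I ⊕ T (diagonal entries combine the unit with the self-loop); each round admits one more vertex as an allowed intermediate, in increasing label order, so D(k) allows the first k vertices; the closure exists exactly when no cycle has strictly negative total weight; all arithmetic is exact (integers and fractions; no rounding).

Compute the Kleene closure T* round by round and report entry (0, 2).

D(0):
  [0, -1, -9]
  [5, 0, 17]
  [10, ∞, 0]
D(1):
  [0, -1, -9]
  [5, 0, -4]
  [10, 9, 0]
D(2):
  [0, -1, -9]
  [5, 0, -4]
  [10, 9, 0]
D(3):
  [0, -1, -9]
  [5, 0, -4]
  [10, 9, 0]
Answer: T*[0][2] = -9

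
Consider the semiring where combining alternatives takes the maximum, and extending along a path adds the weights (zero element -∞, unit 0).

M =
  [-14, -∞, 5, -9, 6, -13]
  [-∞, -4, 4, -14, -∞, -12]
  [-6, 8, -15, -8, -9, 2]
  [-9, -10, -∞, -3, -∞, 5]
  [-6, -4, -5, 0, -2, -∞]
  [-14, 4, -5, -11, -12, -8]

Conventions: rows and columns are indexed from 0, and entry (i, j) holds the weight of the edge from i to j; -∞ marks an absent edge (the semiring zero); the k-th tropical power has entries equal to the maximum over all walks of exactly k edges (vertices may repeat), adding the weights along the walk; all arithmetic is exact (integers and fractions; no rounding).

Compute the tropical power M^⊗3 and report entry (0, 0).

M^⊗2:
  [0, 13, 1, 6, 4, 7]
  [-2, 12, 0, -4, -5, 6]
  [-12, 6, 12, -6, 0, -3]
  [-9, 9, 0, -6, -3, 2]
  [-8, 3, 0, -2, 0, 5]
  [-11, 3, 8, -10, -8, -3]
M^⊗3:
  [-2, 11, 17, 4, 6, 11]
  [-6, 10, 16, -2, 4, 2]
  [6, 20, 10, 4, 3, 14]
  [-6, 8, 13, -3, -3, 2]
  [-6, 9, 7, 0, -2, 3]
  [2, 16, 7, 0, -1, 10]
Key observation: the optimum is the walk 0->4->4->0, with weight 6 + (-2) + (-6) = -2.
Optimal value attained by: walk 0->4->4->0.
Answer: (M^⊗3)[0][0] = -2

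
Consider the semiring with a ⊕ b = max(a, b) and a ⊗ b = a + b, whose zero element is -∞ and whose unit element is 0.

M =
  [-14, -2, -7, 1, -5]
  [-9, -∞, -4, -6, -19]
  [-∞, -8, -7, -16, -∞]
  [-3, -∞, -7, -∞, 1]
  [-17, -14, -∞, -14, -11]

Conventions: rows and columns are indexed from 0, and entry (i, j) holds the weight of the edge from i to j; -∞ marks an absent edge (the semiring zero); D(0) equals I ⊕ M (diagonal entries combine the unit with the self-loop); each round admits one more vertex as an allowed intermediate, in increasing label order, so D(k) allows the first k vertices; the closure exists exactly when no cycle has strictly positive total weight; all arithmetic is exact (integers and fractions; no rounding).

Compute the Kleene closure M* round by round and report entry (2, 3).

D(0):
  [0, -2, -7, 1, -5]
  [-9, 0, -4, -6, -19]
  [-∞, -8, 0, -16, -∞]
  [-3, -∞, -7, 0, 1]
  [-17, -14, -∞, -14, 0]
D(1):
  [0, -2, -7, 1, -5]
  [-9, 0, -4, -6, -14]
  [-∞, -8, 0, -16, -∞]
  [-3, -5, -7, 0, 1]
  [-17, -14, -24, -14, 0]
D(2):
  [0, -2, -6, 1, -5]
  [-9, 0, -4, -6, -14]
  [-17, -8, 0, -14, -22]
  [-3, -5, -7, 0, 1]
  [-17, -14, -18, -14, 0]
D(3):
  [0, -2, -6, 1, -5]
  [-9, 0, -4, -6, -14]
  [-17, -8, 0, -14, -22]
  [-3, -5, -7, 0, 1]
  [-17, -14, -18, -14, 0]
D(4):
  [0, -2, -6, 1, 2]
  [-9, 0, -4, -6, -5]
  [-17, -8, 0, -14, -13]
  [-3, -5, -7, 0, 1]
  [-17, -14, -18, -14, 0]
D(5):
  [0, -2, -6, 1, 2]
  [-9, 0, -4, -6, -5]
  [-17, -8, 0, -14, -13]
  [-3, -5, -7, 0, 1]
  [-17, -14, -18, -14, 0]
Answer: M*[2][3] = -14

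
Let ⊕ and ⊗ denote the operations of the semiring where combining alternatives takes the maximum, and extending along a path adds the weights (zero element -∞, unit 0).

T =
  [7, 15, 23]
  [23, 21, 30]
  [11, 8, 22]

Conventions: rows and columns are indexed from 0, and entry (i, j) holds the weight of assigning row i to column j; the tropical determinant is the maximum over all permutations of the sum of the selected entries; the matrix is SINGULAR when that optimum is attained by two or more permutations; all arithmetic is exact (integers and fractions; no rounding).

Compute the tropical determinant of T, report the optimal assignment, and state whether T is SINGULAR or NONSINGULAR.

σ = (0, 1, 2): 7 + 21 + 22 = 50
σ = (0, 2, 1): 7 + 30 + 8 = 45
σ = (1, 0, 2): 15 + 23 + 22 = 60
σ = (1, 2, 0): 15 + 30 + 11 = 56
σ = (2, 0, 1): 23 + 23 + 8 = 54
σ = (2, 1, 0): 23 + 21 + 11 = 55
Optimal value attained by: σ = (1, 0, 2).
Answer: det⊕(T) = 60; verdict: NONSINGULAR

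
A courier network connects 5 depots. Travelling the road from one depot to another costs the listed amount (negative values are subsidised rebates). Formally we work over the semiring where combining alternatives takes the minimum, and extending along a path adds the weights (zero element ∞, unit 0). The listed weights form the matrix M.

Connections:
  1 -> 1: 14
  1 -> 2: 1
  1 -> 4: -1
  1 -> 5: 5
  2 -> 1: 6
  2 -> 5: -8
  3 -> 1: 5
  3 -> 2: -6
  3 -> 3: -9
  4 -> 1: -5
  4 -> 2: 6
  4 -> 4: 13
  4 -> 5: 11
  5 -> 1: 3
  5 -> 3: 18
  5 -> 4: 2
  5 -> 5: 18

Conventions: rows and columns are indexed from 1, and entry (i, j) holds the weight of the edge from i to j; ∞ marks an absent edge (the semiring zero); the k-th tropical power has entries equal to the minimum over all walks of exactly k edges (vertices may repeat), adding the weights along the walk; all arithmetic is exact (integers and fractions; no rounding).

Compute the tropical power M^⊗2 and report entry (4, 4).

M^⊗2:
  [-6, 5, 23, 7, -7]
  [-5, 7, 10, -6, 10]
  [-4, -15, -18, 4, -14]
  [8, -4, 29, -6, -2]
  [-3, 4, 9, 2, 8]
Key observation: the optimum is the walk 4->1->4, with weight (-5) + (-1) = -6.
Optimal value attained by: walk 4->1->4.
Answer: (M^⊗2)[4][4] = -6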